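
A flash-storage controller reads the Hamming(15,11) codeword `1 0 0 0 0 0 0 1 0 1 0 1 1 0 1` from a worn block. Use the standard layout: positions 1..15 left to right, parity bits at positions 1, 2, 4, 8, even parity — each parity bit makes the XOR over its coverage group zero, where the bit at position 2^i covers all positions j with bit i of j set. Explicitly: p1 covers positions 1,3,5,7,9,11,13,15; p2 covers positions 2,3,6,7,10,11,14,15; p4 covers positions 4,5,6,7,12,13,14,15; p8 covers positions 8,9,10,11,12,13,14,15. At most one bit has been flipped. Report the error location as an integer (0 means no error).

13

s1: b1⊕b3⊕b5⊕b7⊕b9⊕b11⊕b13⊕b15 = 1⊕0⊕0⊕0⊕0⊕0⊕1⊕1 = 1
s2: b2⊕b3⊕b6⊕b7⊕b10⊕b11⊕b14⊕b15 = 0⊕0⊕0⊕0⊕1⊕0⊕0⊕1 = 0
s4: b4⊕b5⊕b6⊕b7⊕b12⊕b13⊕b14⊕b15 = 0⊕0⊕0⊕0⊕1⊕1⊕0⊕1 = 1
s8: b8⊕b9⊕b10⊕b11⊕b12⊕b13⊕b14⊕b15 = 1⊕0⊕1⊕0⊕1⊕1⊕0⊕1 = 1
Syndrome (s8...s1) = 1101 → position 13.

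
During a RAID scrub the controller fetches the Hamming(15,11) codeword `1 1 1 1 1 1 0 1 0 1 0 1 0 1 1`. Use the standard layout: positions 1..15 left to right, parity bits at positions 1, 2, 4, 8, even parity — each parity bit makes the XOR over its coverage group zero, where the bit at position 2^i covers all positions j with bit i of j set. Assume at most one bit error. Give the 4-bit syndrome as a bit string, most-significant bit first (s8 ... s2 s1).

1000

s1: b1⊕b3⊕b5⊕b7⊕b9⊕b11⊕b13⊕b15 = 1⊕1⊕1⊕0⊕0⊕0⊕0⊕1 = 0
s2: b2⊕b3⊕b6⊕b7⊕b10⊕b11⊕b14⊕b15 = 1⊕1⊕1⊕0⊕1⊕0⊕1⊕1 = 0
s4: b4⊕b5⊕b6⊕b7⊕b12⊕b13⊕b14⊕b15 = 1⊕1⊕1⊕0⊕1⊕0⊕1⊕1 = 0
s8: b8⊕b9⊕b10⊕b11⊕b12⊕b13⊕b14⊕b15 = 1⊕0⊕1⊕0⊕1⊕0⊕1⊕1 = 1
Syndrome (s8...s1) = 1000 → position 8.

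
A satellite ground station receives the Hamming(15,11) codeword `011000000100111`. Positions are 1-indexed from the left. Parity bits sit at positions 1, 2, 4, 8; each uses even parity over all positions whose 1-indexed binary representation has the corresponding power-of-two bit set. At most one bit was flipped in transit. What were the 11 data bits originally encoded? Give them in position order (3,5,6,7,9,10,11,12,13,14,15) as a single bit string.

10010100111

s1: b1⊕b3⊕b5⊕b7⊕b9⊕b11⊕b13⊕b15 = 0⊕1⊕0⊕0⊕0⊕0⊕1⊕1 = 1
s2: b2⊕b3⊕b6⊕b7⊕b10⊕b11⊕b14⊕b15 = 1⊕1⊕0⊕0⊕1⊕0⊕1⊕1 = 1
s4: b4⊕b5⊕b6⊕b7⊕b12⊕b13⊕b14⊕b15 = 0⊕0⊕0⊕0⊕0⊕1⊕1⊕1 = 1
s8: b8⊕b9⊕b10⊕b11⊕b12⊕b13⊕b14⊕b15 = 0⊕0⊕1⊕0⊕0⊕1⊕1⊕1 = 0
Syndrome (s8...s1) = 0111 → position 7.
Flip bit 7: corrected codeword = 011000100100111
Data bits at positions 3,5,6,7,9,10,11,12,13,14,15: 10010100111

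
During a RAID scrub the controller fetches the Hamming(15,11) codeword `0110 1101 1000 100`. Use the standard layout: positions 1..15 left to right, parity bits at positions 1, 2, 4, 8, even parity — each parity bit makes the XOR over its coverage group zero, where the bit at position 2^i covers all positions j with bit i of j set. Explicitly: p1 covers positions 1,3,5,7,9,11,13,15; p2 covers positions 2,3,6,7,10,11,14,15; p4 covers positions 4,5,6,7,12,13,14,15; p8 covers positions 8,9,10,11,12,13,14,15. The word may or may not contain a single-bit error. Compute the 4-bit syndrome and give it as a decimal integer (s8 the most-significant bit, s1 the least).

14

s1: b1⊕b3⊕b5⊕b7⊕b9⊕b11⊕b13⊕b15 = 0⊕1⊕1⊕0⊕1⊕0⊕1⊕0 = 0
s2: b2⊕b3⊕b6⊕b7⊕b10⊕b11⊕b14⊕b15 = 1⊕1⊕1⊕0⊕0⊕0⊕0⊕0 = 1
s4: b4⊕b5⊕b6⊕b7⊕b12⊕b13⊕b14⊕b15 = 0⊕1⊕1⊕0⊕0⊕1⊕0⊕0 = 1
s8: b8⊕b9⊕b10⊕b11⊕b12⊕b13⊕b14⊕b15 = 1⊕1⊕0⊕0⊕0⊕1⊕0⊕0 = 1
Syndrome (s8...s1) = 1110 → position 14.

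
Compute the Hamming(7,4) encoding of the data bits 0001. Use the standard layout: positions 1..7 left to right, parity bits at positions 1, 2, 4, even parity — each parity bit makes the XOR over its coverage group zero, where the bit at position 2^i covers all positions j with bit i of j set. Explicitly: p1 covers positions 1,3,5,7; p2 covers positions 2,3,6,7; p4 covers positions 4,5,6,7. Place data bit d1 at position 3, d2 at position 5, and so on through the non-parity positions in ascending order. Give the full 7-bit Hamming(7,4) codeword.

Place data bits at non-power-of-two positions: b3=0, b5=0, b6=0, b7=1.
p1 = XOR of data positions {3,5,7} = 0⊕0⊕1 = 1
p2 = XOR of data positions {3,6,7} = 0⊕0⊕1 = 1
p4 = XOR of data positions {5,6,7} = 0⊕0⊕1 = 1
Codeword b1..b7 = 1101001

1101001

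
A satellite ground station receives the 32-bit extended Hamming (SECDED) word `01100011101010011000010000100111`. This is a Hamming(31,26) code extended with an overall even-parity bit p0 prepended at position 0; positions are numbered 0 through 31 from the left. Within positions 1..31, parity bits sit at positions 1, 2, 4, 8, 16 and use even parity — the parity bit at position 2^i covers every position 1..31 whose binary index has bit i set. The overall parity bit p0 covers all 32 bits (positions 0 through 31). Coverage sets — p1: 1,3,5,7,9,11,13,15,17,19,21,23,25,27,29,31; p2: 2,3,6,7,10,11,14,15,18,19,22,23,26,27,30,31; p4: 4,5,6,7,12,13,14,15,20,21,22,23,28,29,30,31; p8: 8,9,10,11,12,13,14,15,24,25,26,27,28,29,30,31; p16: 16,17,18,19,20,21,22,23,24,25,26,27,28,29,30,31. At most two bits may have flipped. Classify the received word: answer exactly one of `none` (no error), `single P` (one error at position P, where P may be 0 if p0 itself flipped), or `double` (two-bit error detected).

s1: b1⊕b3⊕b5⊕b7⊕b9⊕b11⊕b13⊕b15⊕b17⊕b19⊕b21⊕b23⊕b25⊕b27⊕b29⊕b31 = 1⊕0⊕0⊕1⊕0⊕0⊕0⊕1⊕0⊕0⊕1⊕0⊕0⊕0⊕1⊕1 = 0
s2: b2⊕b3⊕b6⊕b7⊕b10⊕b11⊕b14⊕b15⊕b18⊕b19⊕b22⊕b23⊕b26⊕b27⊕b30⊕b31 = 1⊕0⊕1⊕1⊕1⊕0⊕0⊕1⊕0⊕0⊕0⊕0⊕1⊕0⊕1⊕1 = 0
s4: b4⊕b5⊕b6⊕b7⊕b12⊕b13⊕b14⊕b15⊕b20⊕b21⊕b22⊕b23⊕b28⊕b29⊕b30⊕b31 = 0⊕0⊕1⊕1⊕1⊕0⊕0⊕1⊕0⊕1⊕0⊕0⊕0⊕1⊕1⊕1 = 0
s8: b8⊕b9⊕b10⊕b11⊕b12⊕b13⊕b14⊕b15⊕b24⊕b25⊕b26⊕b27⊕b28⊕b29⊕b30⊕b31 = 1⊕0⊕1⊕0⊕1⊕0⊕0⊕1⊕0⊕0⊕1⊕0⊕0⊕1⊕1⊕1 = 0
s16: b16⊕b17⊕b18⊕b19⊕b20⊕b21⊕b22⊕b23⊕b24⊕b25⊕b26⊕b27⊕b28⊕b29⊕b30⊕b31 = 1⊕0⊕0⊕0⊕0⊕1⊕0⊕0⊕0⊕0⊕1⊕0⊕0⊕1⊕1⊕1 = 0
Syndrome (s16...s1) = 00000 → position 0 (no error).
Overall parity (XOR of all 32 bits, including p0): 0⊕1⊕1⊕0⊕0⊕0⊕1⊕1⊕1⊕0⊕1⊕0⊕1⊕0⊕0⊕1⊕1⊕0⊕0⊕0⊕0⊕1⊕0⊕0⊕0⊕0⊕1⊕0⊕0⊕1⊕1⊕1 = 0
Overall=0, syndrome position=0 → no error.

none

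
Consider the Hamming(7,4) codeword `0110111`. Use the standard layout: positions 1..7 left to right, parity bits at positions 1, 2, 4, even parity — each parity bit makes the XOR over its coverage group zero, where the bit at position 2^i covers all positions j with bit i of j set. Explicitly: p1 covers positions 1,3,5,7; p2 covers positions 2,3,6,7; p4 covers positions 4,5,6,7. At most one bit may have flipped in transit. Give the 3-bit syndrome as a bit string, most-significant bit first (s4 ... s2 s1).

s1: b1⊕b3⊕b5⊕b7 = 0⊕1⊕1⊕1 = 1
s2: b2⊕b3⊕b6⊕b7 = 1⊕1⊕1⊕1 = 0
s4: b4⊕b5⊕b6⊕b7 = 0⊕1⊕1⊕1 = 1
Syndrome (s4...s1) = 101 → position 5.

101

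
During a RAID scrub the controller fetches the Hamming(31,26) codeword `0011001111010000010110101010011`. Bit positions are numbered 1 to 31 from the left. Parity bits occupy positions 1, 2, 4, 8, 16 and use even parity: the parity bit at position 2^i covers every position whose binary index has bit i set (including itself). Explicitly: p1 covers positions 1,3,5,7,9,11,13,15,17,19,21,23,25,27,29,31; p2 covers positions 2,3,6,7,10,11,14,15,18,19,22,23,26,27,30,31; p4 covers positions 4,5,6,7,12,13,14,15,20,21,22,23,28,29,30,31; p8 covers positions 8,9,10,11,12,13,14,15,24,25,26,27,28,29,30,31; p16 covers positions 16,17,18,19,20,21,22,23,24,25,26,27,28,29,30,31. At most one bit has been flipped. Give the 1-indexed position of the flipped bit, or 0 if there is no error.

0

s1: b1⊕b3⊕b5⊕b7⊕b9⊕b11⊕b13⊕b15⊕b17⊕b19⊕b21⊕b23⊕b25⊕b27⊕b29⊕b31 = 0⊕1⊕0⊕1⊕1⊕0⊕0⊕0⊕0⊕0⊕1⊕1⊕1⊕1⊕0⊕1 = 0
s2: b2⊕b3⊕b6⊕b7⊕b10⊕b11⊕b14⊕b15⊕b18⊕b19⊕b22⊕b23⊕b26⊕b27⊕b30⊕b31 = 0⊕1⊕0⊕1⊕1⊕0⊕0⊕0⊕1⊕0⊕0⊕1⊕0⊕1⊕1⊕1 = 0
s4: b4⊕b5⊕b6⊕b7⊕b12⊕b13⊕b14⊕b15⊕b20⊕b21⊕b22⊕b23⊕b28⊕b29⊕b30⊕b31 = 1⊕0⊕0⊕1⊕1⊕0⊕0⊕0⊕1⊕1⊕0⊕1⊕0⊕0⊕1⊕1 = 0
s8: b8⊕b9⊕b10⊕b11⊕b12⊕b13⊕b14⊕b15⊕b24⊕b25⊕b26⊕b27⊕b28⊕b29⊕b30⊕b31 = 1⊕1⊕1⊕0⊕1⊕0⊕0⊕0⊕0⊕1⊕0⊕1⊕0⊕0⊕1⊕1 = 0
s16: b16⊕b17⊕b18⊕b19⊕b20⊕b21⊕b22⊕b23⊕b24⊕b25⊕b26⊕b27⊕b28⊕b29⊕b30⊕b31 = 0⊕0⊕1⊕0⊕1⊕1⊕0⊕1⊕0⊕1⊕0⊕1⊕0⊕0⊕1⊕1 = 0
Syndrome (s16...s1) = 00000 → position 0 (no error).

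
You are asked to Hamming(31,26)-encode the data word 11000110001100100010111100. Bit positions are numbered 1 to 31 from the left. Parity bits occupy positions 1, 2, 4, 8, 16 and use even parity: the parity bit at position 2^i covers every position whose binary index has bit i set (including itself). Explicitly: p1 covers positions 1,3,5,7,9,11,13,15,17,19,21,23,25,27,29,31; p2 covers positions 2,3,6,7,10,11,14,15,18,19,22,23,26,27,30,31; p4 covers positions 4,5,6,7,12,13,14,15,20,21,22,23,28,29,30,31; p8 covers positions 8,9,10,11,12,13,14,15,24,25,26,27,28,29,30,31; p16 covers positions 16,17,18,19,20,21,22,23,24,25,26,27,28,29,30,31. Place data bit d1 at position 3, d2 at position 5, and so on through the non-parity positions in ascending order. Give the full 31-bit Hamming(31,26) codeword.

1011100001100011100100010111100

Place data bits at non-power-of-two positions: b3=1, b5=1, b6=0, b7=0, b9=0, b10=1, b11=1, b12=0, b13=0, b14=0, b15=1, b17=1, b18=0, b19=0, b20=1, b21=0, b22=0, b23=0, b24=1, b25=0, b26=1, b27=1, b28=1, b29=1, b30=0, b31=0.
p1 = XOR of data positions {3,5,7,9,11,13,15,17,19,21,23,25,27,29,31} = 1⊕1⊕0⊕0⊕1⊕0⊕1⊕1⊕0⊕0⊕0⊕0⊕1⊕1⊕0 = 1
p2 = XOR of data positions {3,6,7,10,11,14,15,18,19,22,23,26,27,30,31} = 1⊕0⊕0⊕1⊕1⊕0⊕1⊕0⊕0⊕0⊕0⊕1⊕1⊕0⊕0 = 0
p4 = XOR of data positions {5,6,7,12,13,14,15,20,21,22,23,28,29,30,31} = 1⊕0⊕0⊕0⊕0⊕0⊕1⊕1⊕0⊕0⊕0⊕1⊕1⊕0⊕0 = 1
p8 = XOR of data positions {9,10,11,12,13,14,15,24,25,26,27,28,29,30,31} = 0⊕1⊕1⊕0⊕0⊕0⊕1⊕1⊕0⊕1⊕1⊕1⊕1⊕0⊕0 = 0
p16 = XOR of data positions {17,18,19,20,21,22,23,24,25,26,27,28,29,30,31} = 1⊕0⊕0⊕1⊕0⊕0⊕0⊕1⊕0⊕1⊕1⊕1⊕1⊕0⊕0 = 1
Codeword b1..b31 = 1011100001100011100100010111100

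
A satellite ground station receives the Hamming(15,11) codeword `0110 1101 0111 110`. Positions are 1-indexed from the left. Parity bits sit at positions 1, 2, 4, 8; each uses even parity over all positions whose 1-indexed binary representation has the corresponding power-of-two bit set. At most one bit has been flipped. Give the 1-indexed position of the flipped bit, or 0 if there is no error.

s1: b1⊕b3⊕b5⊕b7⊕b9⊕b11⊕b13⊕b15 = 0⊕1⊕1⊕0⊕0⊕1⊕1⊕0 = 0
s2: b2⊕b3⊕b6⊕b7⊕b10⊕b11⊕b14⊕b15 = 1⊕1⊕1⊕0⊕1⊕1⊕1⊕0 = 0
s4: b4⊕b5⊕b6⊕b7⊕b12⊕b13⊕b14⊕b15 = 0⊕1⊕1⊕0⊕1⊕1⊕1⊕0 = 1
s8: b8⊕b9⊕b10⊕b11⊕b12⊕b13⊕b14⊕b15 = 1⊕0⊕1⊕1⊕1⊕1⊕1⊕0 = 0
Syndrome (s8...s1) = 0100 → position 4.

4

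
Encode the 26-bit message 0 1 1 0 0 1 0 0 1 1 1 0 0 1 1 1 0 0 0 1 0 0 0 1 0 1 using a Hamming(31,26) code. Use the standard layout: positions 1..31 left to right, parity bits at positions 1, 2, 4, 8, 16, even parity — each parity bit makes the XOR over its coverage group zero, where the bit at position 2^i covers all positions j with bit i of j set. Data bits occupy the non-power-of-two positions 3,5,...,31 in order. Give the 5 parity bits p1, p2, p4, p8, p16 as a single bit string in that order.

Place data bits at non-power-of-two positions: b3=0, b5=1, b6=1, b7=0, b9=0, b10=1, b11=0, b12=0, b13=1, b14=1, b15=1, b17=0, b18=0, b19=1, b20=1, b21=1, b22=0, b23=0, b24=0, b25=1, b26=0, b27=0, b28=0, b29=1, b30=0, b31=1.
p1 = XOR of data positions {3,5,7,9,11,13,15,17,19,21,23,25,27,29,31} = 0⊕1⊕0⊕0⊕0⊕1⊕1⊕0⊕1⊕1⊕0⊕1⊕0⊕1⊕1 = 0
p2 = XOR of data positions {3,6,7,10,11,14,15,18,19,22,23,26,27,30,31} = 0⊕1⊕0⊕1⊕0⊕1⊕1⊕0⊕1⊕0⊕0⊕0⊕0⊕0⊕1 = 0
p4 = XOR of data positions {5,6,7,12,13,14,15,20,21,22,23,28,29,30,31} = 1⊕1⊕0⊕0⊕1⊕1⊕1⊕1⊕1⊕0⊕0⊕0⊕1⊕0⊕1 = 1
p8 = XOR of data positions {9,10,11,12,13,14,15,24,25,26,27,28,29,30,31} = 0⊕1⊕0⊕0⊕1⊕1⊕1⊕0⊕1⊕0⊕0⊕0⊕1⊕0⊕1 = 1
p16 = XOR of data positions {17,18,19,20,21,22,23,24,25,26,27,28,29,30,31} = 0⊕0⊕1⊕1⊕1⊕0⊕0⊕0⊕1⊕0⊕0⊕0⊕1⊕0⊕1 = 0
Parity bits p1,p2,p4,p8,p16 = 00110

00110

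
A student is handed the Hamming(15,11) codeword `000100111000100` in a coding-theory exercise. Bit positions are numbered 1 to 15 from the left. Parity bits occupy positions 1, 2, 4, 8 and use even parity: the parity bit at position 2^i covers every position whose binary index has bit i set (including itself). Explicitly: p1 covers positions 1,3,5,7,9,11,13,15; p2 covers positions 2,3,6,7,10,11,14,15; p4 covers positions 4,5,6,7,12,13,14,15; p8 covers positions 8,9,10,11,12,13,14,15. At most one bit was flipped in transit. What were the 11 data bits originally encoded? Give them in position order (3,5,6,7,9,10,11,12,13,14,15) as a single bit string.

s1: b1⊕b3⊕b5⊕b7⊕b9⊕b11⊕b13⊕b15 = 0⊕0⊕0⊕1⊕1⊕0⊕1⊕0 = 1
s2: b2⊕b3⊕b6⊕b7⊕b10⊕b11⊕b14⊕b15 = 0⊕0⊕0⊕1⊕0⊕0⊕0⊕0 = 1
s4: b4⊕b5⊕b6⊕b7⊕b12⊕b13⊕b14⊕b15 = 1⊕0⊕0⊕1⊕0⊕1⊕0⊕0 = 1
s8: b8⊕b9⊕b10⊕b11⊕b12⊕b13⊕b14⊕b15 = 1⊕1⊕0⊕0⊕0⊕1⊕0⊕0 = 1
Syndrome (s8...s1) = 1111 → position 15.
Flip bit 15: corrected codeword = 000100111000101
Data bits at positions 3,5,6,7,9,10,11,12,13,14,15: 00011000101

00011000101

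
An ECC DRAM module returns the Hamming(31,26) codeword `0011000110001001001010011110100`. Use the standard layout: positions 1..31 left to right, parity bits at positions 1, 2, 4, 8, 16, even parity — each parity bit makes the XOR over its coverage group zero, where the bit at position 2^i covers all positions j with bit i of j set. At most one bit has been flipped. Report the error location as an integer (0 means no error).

0

s1: b1⊕b3⊕b5⊕b7⊕b9⊕b11⊕b13⊕b15⊕b17⊕b19⊕b21⊕b23⊕b25⊕b27⊕b29⊕b31 = 0⊕1⊕0⊕0⊕1⊕0⊕1⊕0⊕0⊕1⊕1⊕0⊕1⊕1⊕1⊕0 = 0
s2: b2⊕b3⊕b6⊕b7⊕b10⊕b11⊕b14⊕b15⊕b18⊕b19⊕b22⊕b23⊕b26⊕b27⊕b30⊕b31 = 0⊕1⊕0⊕0⊕0⊕0⊕0⊕0⊕0⊕1⊕0⊕0⊕1⊕1⊕0⊕0 = 0
s4: b4⊕b5⊕b6⊕b7⊕b12⊕b13⊕b14⊕b15⊕b20⊕b21⊕b22⊕b23⊕b28⊕b29⊕b30⊕b31 = 1⊕0⊕0⊕0⊕0⊕1⊕0⊕0⊕0⊕1⊕0⊕0⊕0⊕1⊕0⊕0 = 0
s8: b8⊕b9⊕b10⊕b11⊕b12⊕b13⊕b14⊕b15⊕b24⊕b25⊕b26⊕b27⊕b28⊕b29⊕b30⊕b31 = 1⊕1⊕0⊕0⊕0⊕1⊕0⊕0⊕1⊕1⊕1⊕1⊕0⊕1⊕0⊕0 = 0
s16: b16⊕b17⊕b18⊕b19⊕b20⊕b21⊕b22⊕b23⊕b24⊕b25⊕b26⊕b27⊕b28⊕b29⊕b30⊕b31 = 1⊕0⊕0⊕1⊕0⊕1⊕0⊕0⊕1⊕1⊕1⊕1⊕0⊕1⊕0⊕0 = 0
Syndrome (s16...s1) = 00000 → position 0 (no error).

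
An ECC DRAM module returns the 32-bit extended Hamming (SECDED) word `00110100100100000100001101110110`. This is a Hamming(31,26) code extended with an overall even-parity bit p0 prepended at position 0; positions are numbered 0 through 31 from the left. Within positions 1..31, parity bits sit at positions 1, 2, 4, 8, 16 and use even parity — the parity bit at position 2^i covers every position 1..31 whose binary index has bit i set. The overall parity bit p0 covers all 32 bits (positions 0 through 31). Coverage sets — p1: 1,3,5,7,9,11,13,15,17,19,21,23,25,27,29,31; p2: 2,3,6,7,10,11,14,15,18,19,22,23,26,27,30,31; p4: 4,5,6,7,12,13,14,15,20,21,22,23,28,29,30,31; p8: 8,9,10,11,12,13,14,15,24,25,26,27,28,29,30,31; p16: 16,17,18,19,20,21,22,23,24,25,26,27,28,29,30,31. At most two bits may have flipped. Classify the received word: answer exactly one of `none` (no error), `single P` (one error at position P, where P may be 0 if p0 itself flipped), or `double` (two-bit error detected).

s1: b1⊕b3⊕b5⊕b7⊕b9⊕b11⊕b13⊕b15⊕b17⊕b19⊕b21⊕b23⊕b25⊕b27⊕b29⊕b31 = 0⊕1⊕1⊕0⊕0⊕1⊕0⊕0⊕1⊕0⊕0⊕1⊕1⊕1⊕1⊕0 = 0
s2: b2⊕b3⊕b6⊕b7⊕b10⊕b11⊕b14⊕b15⊕b18⊕b19⊕b22⊕b23⊕b26⊕b27⊕b30⊕b31 = 1⊕1⊕0⊕0⊕0⊕1⊕0⊕0⊕0⊕0⊕1⊕1⊕1⊕1⊕1⊕0 = 0
s4: b4⊕b5⊕b6⊕b7⊕b12⊕b13⊕b14⊕b15⊕b20⊕b21⊕b22⊕b23⊕b28⊕b29⊕b30⊕b31 = 0⊕1⊕0⊕0⊕0⊕0⊕0⊕0⊕0⊕0⊕1⊕1⊕0⊕1⊕1⊕0 = 1
s8: b8⊕b9⊕b10⊕b11⊕b12⊕b13⊕b14⊕b15⊕b24⊕b25⊕b26⊕b27⊕b28⊕b29⊕b30⊕b31 = 1⊕0⊕0⊕1⊕0⊕0⊕0⊕0⊕0⊕1⊕1⊕1⊕0⊕1⊕1⊕0 = 1
s16: b16⊕b17⊕b18⊕b19⊕b20⊕b21⊕b22⊕b23⊕b24⊕b25⊕b26⊕b27⊕b28⊕b29⊕b30⊕b31 = 0⊕1⊕0⊕0⊕0⊕0⊕1⊕1⊕0⊕1⊕1⊕1⊕0⊕1⊕1⊕0 = 0
Syndrome (s16...s1) = 01100 → position 12.
Overall parity (XOR of all 32 bits, including p0): 0⊕0⊕1⊕1⊕0⊕1⊕0⊕0⊕1⊕0⊕0⊕1⊕0⊕0⊕0⊕0⊕0⊕1⊕0⊕0⊕0⊕0⊕1⊕1⊕0⊕1⊕1⊕1⊕0⊕1⊕1⊕0 = 1
Overall=1, syndrome position=12 → single-bit error at position 12.

single 12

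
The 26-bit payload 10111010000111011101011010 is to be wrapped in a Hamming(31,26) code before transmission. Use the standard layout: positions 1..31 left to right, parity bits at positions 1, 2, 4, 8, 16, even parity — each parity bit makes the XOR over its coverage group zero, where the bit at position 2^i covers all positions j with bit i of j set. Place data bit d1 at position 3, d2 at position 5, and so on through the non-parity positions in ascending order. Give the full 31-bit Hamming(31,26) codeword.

0011011010100000111011101011010

Place data bits at non-power-of-two positions: b3=1, b5=0, b6=1, b7=1, b9=1, b10=0, b11=1, b12=0, b13=0, b14=0, b15=0, b17=1, b18=1, b19=1, b20=0, b21=1, b22=1, b23=1, b24=0, b25=1, b26=0, b27=1, b28=1, b29=0, b30=1, b31=0.
p1 = XOR of data positions {3,5,7,9,11,13,15,17,19,21,23,25,27,29,31} = 1⊕0⊕1⊕1⊕1⊕0⊕0⊕1⊕1⊕1⊕1⊕1⊕1⊕0⊕0 = 0
p2 = XOR of data positions {3,6,7,10,11,14,15,18,19,22,23,26,27,30,31} = 1⊕1⊕1⊕0⊕1⊕0⊕0⊕1⊕1⊕1⊕1⊕0⊕1⊕1⊕0 = 0
p4 = XOR of data positions {5,6,7,12,13,14,15,20,21,22,23,28,29,30,31} = 0⊕1⊕1⊕0⊕0⊕0⊕0⊕0⊕1⊕1⊕1⊕1⊕0⊕1⊕0 = 1
p8 = XOR of data positions {9,10,11,12,13,14,15,24,25,26,27,28,29,30,31} = 1⊕0⊕1⊕0⊕0⊕0⊕0⊕0⊕1⊕0⊕1⊕1⊕0⊕1⊕0 = 0
p16 = XOR of data positions {17,18,19,20,21,22,23,24,25,26,27,28,29,30,31} = 1⊕1⊕1⊕0⊕1⊕1⊕1⊕0⊕1⊕0⊕1⊕1⊕0⊕1⊕0 = 0
Codeword b1..b31 = 0011011010100000111011101011010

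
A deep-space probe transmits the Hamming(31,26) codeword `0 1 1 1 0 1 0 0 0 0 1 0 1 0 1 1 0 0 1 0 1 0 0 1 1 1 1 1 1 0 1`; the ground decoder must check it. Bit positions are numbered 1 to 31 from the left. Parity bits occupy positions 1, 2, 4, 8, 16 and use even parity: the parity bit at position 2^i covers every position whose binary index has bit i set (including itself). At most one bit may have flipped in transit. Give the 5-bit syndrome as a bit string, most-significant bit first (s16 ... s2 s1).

s1: b1⊕b3⊕b5⊕b7⊕b9⊕b11⊕b13⊕b15⊕b17⊕b19⊕b21⊕b23⊕b25⊕b27⊕b29⊕b31 = 0⊕1⊕0⊕0⊕0⊕1⊕1⊕1⊕0⊕1⊕1⊕0⊕1⊕1⊕1⊕1 = 0
s2: b2⊕b3⊕b6⊕b7⊕b10⊕b11⊕b14⊕b15⊕b18⊕b19⊕b22⊕b23⊕b26⊕b27⊕b30⊕b31 = 1⊕1⊕1⊕0⊕0⊕1⊕0⊕1⊕0⊕1⊕0⊕0⊕1⊕1⊕0⊕1 = 1
s4: b4⊕b5⊕b6⊕b7⊕b12⊕b13⊕b14⊕b15⊕b20⊕b21⊕b22⊕b23⊕b28⊕b29⊕b30⊕b31 = 1⊕0⊕1⊕0⊕0⊕1⊕0⊕1⊕0⊕1⊕0⊕0⊕1⊕1⊕0⊕1 = 0
s8: b8⊕b9⊕b10⊕b11⊕b12⊕b13⊕b14⊕b15⊕b24⊕b25⊕b26⊕b27⊕b28⊕b29⊕b30⊕b31 = 0⊕0⊕0⊕1⊕0⊕1⊕0⊕1⊕1⊕1⊕1⊕1⊕1⊕1⊕0⊕1 = 0
s16: b16⊕b17⊕b18⊕b19⊕b20⊕b21⊕b22⊕b23⊕b24⊕b25⊕b26⊕b27⊕b28⊕b29⊕b30⊕b31 = 1⊕0⊕0⊕1⊕0⊕1⊕0⊕0⊕1⊕1⊕1⊕1⊕1⊕1⊕0⊕1 = 0
Syndrome (s16...s1) = 00010 → position 2.

00010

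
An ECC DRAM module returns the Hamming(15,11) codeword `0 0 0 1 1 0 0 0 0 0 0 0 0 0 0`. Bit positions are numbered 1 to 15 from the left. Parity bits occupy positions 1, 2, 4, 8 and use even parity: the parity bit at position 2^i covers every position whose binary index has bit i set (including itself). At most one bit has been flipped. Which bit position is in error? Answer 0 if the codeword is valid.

1

s1: b1⊕b3⊕b5⊕b7⊕b9⊕b11⊕b13⊕b15 = 0⊕0⊕1⊕0⊕0⊕0⊕0⊕0 = 1
s2: b2⊕b3⊕b6⊕b7⊕b10⊕b11⊕b14⊕b15 = 0⊕0⊕0⊕0⊕0⊕0⊕0⊕0 = 0
s4: b4⊕b5⊕b6⊕b7⊕b12⊕b13⊕b14⊕b15 = 1⊕1⊕0⊕0⊕0⊕0⊕0⊕0 = 0
s8: b8⊕b9⊕b10⊕b11⊕b12⊕b13⊕b14⊕b15 = 0⊕0⊕0⊕0⊕0⊕0⊕0⊕0 = 0
Syndrome (s8...s1) = 0001 → position 1.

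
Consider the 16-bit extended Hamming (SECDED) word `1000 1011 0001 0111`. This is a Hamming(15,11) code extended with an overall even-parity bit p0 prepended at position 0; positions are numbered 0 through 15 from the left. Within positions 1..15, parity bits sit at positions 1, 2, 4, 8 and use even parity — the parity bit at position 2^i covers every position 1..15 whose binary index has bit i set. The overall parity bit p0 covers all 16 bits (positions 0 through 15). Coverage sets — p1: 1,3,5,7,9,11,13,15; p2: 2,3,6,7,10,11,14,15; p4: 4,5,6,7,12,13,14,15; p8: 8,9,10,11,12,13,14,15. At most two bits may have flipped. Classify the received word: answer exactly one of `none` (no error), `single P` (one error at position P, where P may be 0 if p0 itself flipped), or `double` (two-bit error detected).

double

s1: b1⊕b3⊕b5⊕b7⊕b9⊕b11⊕b13⊕b15 = 0⊕0⊕0⊕1⊕0⊕1⊕1⊕1 = 0
s2: b2⊕b3⊕b6⊕b7⊕b10⊕b11⊕b14⊕b15 = 0⊕0⊕1⊕1⊕0⊕1⊕1⊕1 = 1
s4: b4⊕b5⊕b6⊕b7⊕b12⊕b13⊕b14⊕b15 = 1⊕0⊕1⊕1⊕0⊕1⊕1⊕1 = 0
s8: b8⊕b9⊕b10⊕b11⊕b12⊕b13⊕b14⊕b15 = 0⊕0⊕0⊕1⊕0⊕1⊕1⊕1 = 0
Syndrome (s8...s1) = 0010 → position 2.
Overall parity (XOR of all 16 bits, including p0): 1⊕0⊕0⊕0⊕1⊕0⊕1⊕1⊕0⊕0⊕0⊕1⊕0⊕1⊕1⊕1 = 0
Overall=0, syndrome position=2 → double-bit error detected (uncorrectable).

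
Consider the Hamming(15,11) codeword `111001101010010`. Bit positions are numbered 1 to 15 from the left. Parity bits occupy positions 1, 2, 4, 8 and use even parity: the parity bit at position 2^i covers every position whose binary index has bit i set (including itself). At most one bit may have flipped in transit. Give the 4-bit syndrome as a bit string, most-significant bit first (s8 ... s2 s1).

s1: b1⊕b3⊕b5⊕b7⊕b9⊕b11⊕b13⊕b15 = 1⊕1⊕0⊕1⊕1⊕1⊕0⊕0 = 1
s2: b2⊕b3⊕b6⊕b7⊕b10⊕b11⊕b14⊕b15 = 1⊕1⊕1⊕1⊕0⊕1⊕1⊕0 = 0
s4: b4⊕b5⊕b6⊕b7⊕b12⊕b13⊕b14⊕b15 = 0⊕0⊕1⊕1⊕0⊕0⊕1⊕0 = 1
s8: b8⊕b9⊕b10⊕b11⊕b12⊕b13⊕b14⊕b15 = 0⊕1⊕0⊕1⊕0⊕0⊕1⊕0 = 1
Syndrome (s8...s1) = 1101 → position 13.

1101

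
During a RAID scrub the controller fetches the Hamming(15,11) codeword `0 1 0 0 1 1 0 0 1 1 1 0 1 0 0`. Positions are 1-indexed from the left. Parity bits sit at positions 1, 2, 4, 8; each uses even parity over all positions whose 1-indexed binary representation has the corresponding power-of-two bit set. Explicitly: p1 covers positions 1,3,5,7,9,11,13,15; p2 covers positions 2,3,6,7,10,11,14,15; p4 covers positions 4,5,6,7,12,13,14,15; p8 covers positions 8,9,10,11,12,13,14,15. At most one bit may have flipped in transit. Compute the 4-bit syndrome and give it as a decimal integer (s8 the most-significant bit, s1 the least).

4

s1: b1⊕b3⊕b5⊕b7⊕b9⊕b11⊕b13⊕b15 = 0⊕0⊕1⊕0⊕1⊕1⊕1⊕0 = 0
s2: b2⊕b3⊕b6⊕b7⊕b10⊕b11⊕b14⊕b15 = 1⊕0⊕1⊕0⊕1⊕1⊕0⊕0 = 0
s4: b4⊕b5⊕b6⊕b7⊕b12⊕b13⊕b14⊕b15 = 0⊕1⊕1⊕0⊕0⊕1⊕0⊕0 = 1
s8: b8⊕b9⊕b10⊕b11⊕b12⊕b13⊕b14⊕b15 = 0⊕1⊕1⊕1⊕0⊕1⊕0⊕0 = 0
Syndrome (s8...s1) = 0100 → position 4.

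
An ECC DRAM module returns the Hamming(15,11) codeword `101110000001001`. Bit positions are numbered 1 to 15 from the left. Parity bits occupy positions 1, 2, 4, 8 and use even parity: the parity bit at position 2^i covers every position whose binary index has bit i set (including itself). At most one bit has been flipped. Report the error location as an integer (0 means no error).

s1: b1⊕b3⊕b5⊕b7⊕b9⊕b11⊕b13⊕b15 = 1⊕1⊕1⊕0⊕0⊕0⊕0⊕1 = 0
s2: b2⊕b3⊕b6⊕b7⊕b10⊕b11⊕b14⊕b15 = 0⊕1⊕0⊕0⊕0⊕0⊕0⊕1 = 0
s4: b4⊕b5⊕b6⊕b7⊕b12⊕b13⊕b14⊕b15 = 1⊕1⊕0⊕0⊕1⊕0⊕0⊕1 = 0
s8: b8⊕b9⊕b10⊕b11⊕b12⊕b13⊕b14⊕b15 = 0⊕0⊕0⊕0⊕1⊕0⊕0⊕1 = 0
Syndrome (s8...s1) = 0000 → position 0 (no error).

0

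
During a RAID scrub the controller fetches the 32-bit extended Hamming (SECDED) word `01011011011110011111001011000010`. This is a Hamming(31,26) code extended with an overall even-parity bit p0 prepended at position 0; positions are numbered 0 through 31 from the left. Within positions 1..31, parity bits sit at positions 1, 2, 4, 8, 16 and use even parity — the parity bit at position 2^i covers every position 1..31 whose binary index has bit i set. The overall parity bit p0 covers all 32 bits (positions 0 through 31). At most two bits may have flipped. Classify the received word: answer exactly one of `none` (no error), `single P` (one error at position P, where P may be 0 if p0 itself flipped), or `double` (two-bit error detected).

s1: b1⊕b3⊕b5⊕b7⊕b9⊕b11⊕b13⊕b15⊕b17⊕b19⊕b21⊕b23⊕b25⊕b27⊕b29⊕b31 = 1⊕1⊕0⊕1⊕1⊕1⊕0⊕1⊕1⊕1⊕0⊕0⊕1⊕0⊕0⊕0 = 1
s2: b2⊕b3⊕b6⊕b7⊕b10⊕b11⊕b14⊕b15⊕b18⊕b19⊕b22⊕b23⊕b26⊕b27⊕b30⊕b31 = 0⊕1⊕1⊕1⊕1⊕1⊕0⊕1⊕1⊕1⊕1⊕0⊕0⊕0⊕1⊕0 = 0
s4: b4⊕b5⊕b6⊕b7⊕b12⊕b13⊕b14⊕b15⊕b20⊕b21⊕b22⊕b23⊕b28⊕b29⊕b30⊕b31 = 1⊕0⊕1⊕1⊕1⊕0⊕0⊕1⊕0⊕0⊕1⊕0⊕0⊕0⊕1⊕0 = 1
s8: b8⊕b9⊕b10⊕b11⊕b12⊕b13⊕b14⊕b15⊕b24⊕b25⊕b26⊕b27⊕b28⊕b29⊕b30⊕b31 = 0⊕1⊕1⊕1⊕1⊕0⊕0⊕1⊕1⊕1⊕0⊕0⊕0⊕0⊕1⊕0 = 0
s16: b16⊕b17⊕b18⊕b19⊕b20⊕b21⊕b22⊕b23⊕b24⊕b25⊕b26⊕b27⊕b28⊕b29⊕b30⊕b31 = 1⊕1⊕1⊕1⊕0⊕0⊕1⊕0⊕1⊕1⊕0⊕0⊕0⊕0⊕1⊕0 = 0
Syndrome (s16...s1) = 00101 → position 5.
Overall parity (XOR of all 32 bits, including p0): 0⊕1⊕0⊕1⊕1⊕0⊕1⊕1⊕0⊕1⊕1⊕1⊕1⊕0⊕0⊕1⊕1⊕1⊕1⊕1⊕0⊕0⊕1⊕0⊕1⊕1⊕0⊕0⊕0⊕0⊕1⊕0 = 0
Overall=0, syndrome position=5 → double-bit error detected (uncorrectable).

double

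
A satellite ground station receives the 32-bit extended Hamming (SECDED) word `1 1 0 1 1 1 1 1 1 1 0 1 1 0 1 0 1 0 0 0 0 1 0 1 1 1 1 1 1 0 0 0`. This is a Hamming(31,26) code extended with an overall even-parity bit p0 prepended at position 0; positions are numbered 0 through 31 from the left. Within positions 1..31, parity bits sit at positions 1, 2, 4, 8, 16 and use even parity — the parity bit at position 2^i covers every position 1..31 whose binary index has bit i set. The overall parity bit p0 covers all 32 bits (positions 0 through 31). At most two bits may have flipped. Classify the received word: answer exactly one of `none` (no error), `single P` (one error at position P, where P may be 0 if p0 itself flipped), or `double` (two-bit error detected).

double

s1: b1⊕b3⊕b5⊕b7⊕b9⊕b11⊕b13⊕b15⊕b17⊕b19⊕b21⊕b23⊕b25⊕b27⊕b29⊕b31 = 1⊕1⊕1⊕1⊕1⊕1⊕0⊕0⊕0⊕0⊕1⊕1⊕1⊕1⊕0⊕0 = 0
s2: b2⊕b3⊕b6⊕b7⊕b10⊕b11⊕b14⊕b15⊕b18⊕b19⊕b22⊕b23⊕b26⊕b27⊕b30⊕b31 = 0⊕1⊕1⊕1⊕0⊕1⊕1⊕0⊕0⊕0⊕0⊕1⊕1⊕1⊕0⊕0 = 0
s4: b4⊕b5⊕b6⊕b7⊕b12⊕b13⊕b14⊕b15⊕b20⊕b21⊕b22⊕b23⊕b28⊕b29⊕b30⊕b31 = 1⊕1⊕1⊕1⊕1⊕0⊕1⊕0⊕0⊕1⊕0⊕1⊕1⊕0⊕0⊕0 = 1
s8: b8⊕b9⊕b10⊕b11⊕b12⊕b13⊕b14⊕b15⊕b24⊕b25⊕b26⊕b27⊕b28⊕b29⊕b30⊕b31 = 1⊕1⊕0⊕1⊕1⊕0⊕1⊕0⊕1⊕1⊕1⊕1⊕1⊕0⊕0⊕0 = 0
s16: b16⊕b17⊕b18⊕b19⊕b20⊕b21⊕b22⊕b23⊕b24⊕b25⊕b26⊕b27⊕b28⊕b29⊕b30⊕b31 = 1⊕0⊕0⊕0⊕0⊕1⊕0⊕1⊕1⊕1⊕1⊕1⊕1⊕0⊕0⊕0 = 0
Syndrome (s16...s1) = 00100 → position 4.
Overall parity (XOR of all 32 bits, including p0): 1⊕1⊕0⊕1⊕1⊕1⊕1⊕1⊕1⊕1⊕0⊕1⊕1⊕0⊕1⊕0⊕1⊕0⊕0⊕0⊕0⊕1⊕0⊕1⊕1⊕1⊕1⊕1⊕1⊕0⊕0⊕0 = 0
Overall=0, syndrome position=4 → double-bit error detected (uncorrectable).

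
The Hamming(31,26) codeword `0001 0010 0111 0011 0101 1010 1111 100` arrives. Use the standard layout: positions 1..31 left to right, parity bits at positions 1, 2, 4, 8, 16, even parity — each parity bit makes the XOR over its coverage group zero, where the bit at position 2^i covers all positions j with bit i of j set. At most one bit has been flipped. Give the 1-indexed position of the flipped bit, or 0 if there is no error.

s1: b1⊕b3⊕b5⊕b7⊕b9⊕b11⊕b13⊕b15⊕b17⊕b19⊕b21⊕b23⊕b25⊕b27⊕b29⊕b31 = 0⊕0⊕0⊕1⊕0⊕1⊕0⊕1⊕0⊕0⊕1⊕1⊕1⊕1⊕1⊕0 = 0
s2: b2⊕b3⊕b6⊕b7⊕b10⊕b11⊕b14⊕b15⊕b18⊕b19⊕b22⊕b23⊕b26⊕b27⊕b30⊕b31 = 0⊕0⊕0⊕1⊕1⊕1⊕0⊕1⊕1⊕0⊕0⊕1⊕1⊕1⊕0⊕0 = 0
s4: b4⊕b5⊕b6⊕b7⊕b12⊕b13⊕b14⊕b15⊕b20⊕b21⊕b22⊕b23⊕b28⊕b29⊕b30⊕b31 = 1⊕0⊕0⊕1⊕1⊕0⊕0⊕1⊕1⊕1⊕0⊕1⊕1⊕1⊕0⊕0 = 1
s8: b8⊕b9⊕b10⊕b11⊕b12⊕b13⊕b14⊕b15⊕b24⊕b25⊕b26⊕b27⊕b28⊕b29⊕b30⊕b31 = 0⊕0⊕1⊕1⊕1⊕0⊕0⊕1⊕0⊕1⊕1⊕1⊕1⊕1⊕0⊕0 = 1
s16: b16⊕b17⊕b18⊕b19⊕b20⊕b21⊕b22⊕b23⊕b24⊕b25⊕b26⊕b27⊕b28⊕b29⊕b30⊕b31 = 1⊕0⊕1⊕0⊕1⊕1⊕0⊕1⊕0⊕1⊕1⊕1⊕1⊕1⊕0⊕0 = 0
Syndrome (s16...s1) = 01100 → position 12.

12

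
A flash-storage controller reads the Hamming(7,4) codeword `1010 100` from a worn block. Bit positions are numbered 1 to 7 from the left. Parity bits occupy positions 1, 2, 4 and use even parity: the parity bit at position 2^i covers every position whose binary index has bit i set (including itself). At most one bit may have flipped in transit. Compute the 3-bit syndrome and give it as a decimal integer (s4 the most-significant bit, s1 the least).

s1: b1⊕b3⊕b5⊕b7 = 1⊕1⊕1⊕0 = 1
s2: b2⊕b3⊕b6⊕b7 = 0⊕1⊕0⊕0 = 1
s4: b4⊕b5⊕b6⊕b7 = 0⊕1⊕0⊕0 = 1
Syndrome (s4...s1) = 111 → position 7.

7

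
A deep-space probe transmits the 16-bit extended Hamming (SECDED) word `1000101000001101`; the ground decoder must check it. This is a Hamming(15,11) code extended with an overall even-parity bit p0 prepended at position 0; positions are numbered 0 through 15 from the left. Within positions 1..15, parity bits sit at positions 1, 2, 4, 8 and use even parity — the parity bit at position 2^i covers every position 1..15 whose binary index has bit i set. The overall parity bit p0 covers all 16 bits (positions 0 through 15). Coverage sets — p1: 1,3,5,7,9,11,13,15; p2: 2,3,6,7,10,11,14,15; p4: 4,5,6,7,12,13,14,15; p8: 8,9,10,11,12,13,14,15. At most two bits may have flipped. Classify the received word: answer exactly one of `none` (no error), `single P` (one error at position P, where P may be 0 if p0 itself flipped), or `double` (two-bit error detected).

double

s1: b1⊕b3⊕b5⊕b7⊕b9⊕b11⊕b13⊕b15 = 0⊕0⊕0⊕0⊕0⊕0⊕1⊕1 = 0
s2: b2⊕b3⊕b6⊕b7⊕b10⊕b11⊕b14⊕b15 = 0⊕0⊕1⊕0⊕0⊕0⊕0⊕1 = 0
s4: b4⊕b5⊕b6⊕b7⊕b12⊕b13⊕b14⊕b15 = 1⊕0⊕1⊕0⊕1⊕1⊕0⊕1 = 1
s8: b8⊕b9⊕b10⊕b11⊕b12⊕b13⊕b14⊕b15 = 0⊕0⊕0⊕0⊕1⊕1⊕0⊕1 = 1
Syndrome (s8...s1) = 1100 → position 12.
Overall parity (XOR of all 16 bits, including p0): 1⊕0⊕0⊕0⊕1⊕0⊕1⊕0⊕0⊕0⊕0⊕0⊕1⊕1⊕0⊕1 = 0
Overall=0, syndrome position=12 → double-bit error detected (uncorrectable).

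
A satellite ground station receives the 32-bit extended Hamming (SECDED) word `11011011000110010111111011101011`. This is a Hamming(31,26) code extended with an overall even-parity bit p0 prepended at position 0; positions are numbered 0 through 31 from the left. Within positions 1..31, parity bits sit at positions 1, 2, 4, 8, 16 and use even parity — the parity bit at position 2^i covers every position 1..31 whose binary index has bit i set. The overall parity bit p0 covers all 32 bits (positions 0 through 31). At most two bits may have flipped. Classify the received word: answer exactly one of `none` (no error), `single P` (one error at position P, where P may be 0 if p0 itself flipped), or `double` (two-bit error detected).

single 14

s1: b1⊕b3⊕b5⊕b7⊕b9⊕b11⊕b13⊕b15⊕b17⊕b19⊕b21⊕b23⊕b25⊕b27⊕b29⊕b31 = 1⊕1⊕0⊕1⊕0⊕1⊕0⊕1⊕1⊕1⊕1⊕0⊕1⊕0⊕0⊕1 = 0
s2: b2⊕b3⊕b6⊕b7⊕b10⊕b11⊕b14⊕b15⊕b18⊕b19⊕b22⊕b23⊕b26⊕b27⊕b30⊕b31 = 0⊕1⊕1⊕1⊕0⊕1⊕0⊕1⊕1⊕1⊕1⊕0⊕1⊕0⊕1⊕1 = 1
s4: b4⊕b5⊕b6⊕b7⊕b12⊕b13⊕b14⊕b15⊕b20⊕b21⊕b22⊕b23⊕b28⊕b29⊕b30⊕b31 = 1⊕0⊕1⊕1⊕1⊕0⊕0⊕1⊕1⊕1⊕1⊕0⊕1⊕0⊕1⊕1 = 1
s8: b8⊕b9⊕b10⊕b11⊕b12⊕b13⊕b14⊕b15⊕b24⊕b25⊕b26⊕b27⊕b28⊕b29⊕b30⊕b31 = 0⊕0⊕0⊕1⊕1⊕0⊕0⊕1⊕1⊕1⊕1⊕0⊕1⊕0⊕1⊕1 = 1
s16: b16⊕b17⊕b18⊕b19⊕b20⊕b21⊕b22⊕b23⊕b24⊕b25⊕b26⊕b27⊕b28⊕b29⊕b30⊕b31 = 0⊕1⊕1⊕1⊕1⊕1⊕1⊕0⊕1⊕1⊕1⊕0⊕1⊕0⊕1⊕1 = 0
Syndrome (s16...s1) = 01110 → position 14.
Overall parity (XOR of all 32 bits, including p0): 1⊕1⊕0⊕1⊕1⊕0⊕1⊕1⊕0⊕0⊕0⊕1⊕1⊕0⊕0⊕1⊕0⊕1⊕1⊕1⊕1⊕1⊕1⊕0⊕1⊕1⊕1⊕0⊕1⊕0⊕1⊕1 = 1
Overall=1, syndrome position=14 → single-bit error at position 14.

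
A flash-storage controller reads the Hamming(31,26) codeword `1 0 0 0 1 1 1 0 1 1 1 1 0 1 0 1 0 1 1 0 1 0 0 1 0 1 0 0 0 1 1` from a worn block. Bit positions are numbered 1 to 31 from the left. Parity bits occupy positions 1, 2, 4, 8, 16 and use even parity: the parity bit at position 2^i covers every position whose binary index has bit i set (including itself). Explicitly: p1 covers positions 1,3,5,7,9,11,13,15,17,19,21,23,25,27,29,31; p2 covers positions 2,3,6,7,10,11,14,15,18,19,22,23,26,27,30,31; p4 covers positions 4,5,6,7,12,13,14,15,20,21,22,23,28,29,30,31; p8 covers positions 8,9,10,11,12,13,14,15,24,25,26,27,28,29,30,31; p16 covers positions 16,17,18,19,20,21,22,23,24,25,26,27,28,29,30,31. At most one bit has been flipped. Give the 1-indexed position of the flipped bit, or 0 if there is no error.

8

s1: b1⊕b3⊕b5⊕b7⊕b9⊕b11⊕b13⊕b15⊕b17⊕b19⊕b21⊕b23⊕b25⊕b27⊕b29⊕b31 = 1⊕0⊕1⊕1⊕1⊕1⊕0⊕0⊕0⊕1⊕1⊕0⊕0⊕0⊕0⊕1 = 0
s2: b2⊕b3⊕b6⊕b7⊕b10⊕b11⊕b14⊕b15⊕b18⊕b19⊕b22⊕b23⊕b26⊕b27⊕b30⊕b31 = 0⊕0⊕1⊕1⊕1⊕1⊕1⊕0⊕1⊕1⊕0⊕0⊕1⊕0⊕1⊕1 = 0
s4: b4⊕b5⊕b6⊕b7⊕b12⊕b13⊕b14⊕b15⊕b20⊕b21⊕b22⊕b23⊕b28⊕b29⊕b30⊕b31 = 0⊕1⊕1⊕1⊕1⊕0⊕1⊕0⊕0⊕1⊕0⊕0⊕0⊕0⊕1⊕1 = 0
s8: b8⊕b9⊕b10⊕b11⊕b12⊕b13⊕b14⊕b15⊕b24⊕b25⊕b26⊕b27⊕b28⊕b29⊕b30⊕b31 = 0⊕1⊕1⊕1⊕1⊕0⊕1⊕0⊕1⊕0⊕1⊕0⊕0⊕0⊕1⊕1 = 1
s16: b16⊕b17⊕b18⊕b19⊕b20⊕b21⊕b22⊕b23⊕b24⊕b25⊕b26⊕b27⊕b28⊕b29⊕b30⊕b31 = 1⊕0⊕1⊕1⊕0⊕1⊕0⊕0⊕1⊕0⊕1⊕0⊕0⊕0⊕1⊕1 = 0
Syndrome (s16...s1) = 01000 → position 8.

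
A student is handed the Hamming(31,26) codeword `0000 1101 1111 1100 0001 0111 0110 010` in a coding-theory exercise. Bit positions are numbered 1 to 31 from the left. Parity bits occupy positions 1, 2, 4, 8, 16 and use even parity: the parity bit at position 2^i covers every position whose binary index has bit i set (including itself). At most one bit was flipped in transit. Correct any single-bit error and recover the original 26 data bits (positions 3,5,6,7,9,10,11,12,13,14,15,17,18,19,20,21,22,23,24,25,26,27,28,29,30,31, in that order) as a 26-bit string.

s1: b1⊕b3⊕b5⊕b7⊕b9⊕b11⊕b13⊕b15⊕b17⊕b19⊕b21⊕b23⊕b25⊕b27⊕b29⊕b31 = 0⊕0⊕1⊕0⊕1⊕1⊕1⊕0⊕0⊕0⊕0⊕1⊕0⊕1⊕0⊕0 = 0
s2: b2⊕b3⊕b6⊕b7⊕b10⊕b11⊕b14⊕b15⊕b18⊕b19⊕b22⊕b23⊕b26⊕b27⊕b30⊕b31 = 0⊕0⊕1⊕0⊕1⊕1⊕1⊕0⊕0⊕0⊕1⊕1⊕1⊕1⊕1⊕0 = 1
s4: b4⊕b5⊕b6⊕b7⊕b12⊕b13⊕b14⊕b15⊕b20⊕b21⊕b22⊕b23⊕b28⊕b29⊕b30⊕b31 = 0⊕1⊕1⊕0⊕1⊕1⊕1⊕0⊕1⊕0⊕1⊕1⊕0⊕0⊕1⊕0 = 1
s8: b8⊕b9⊕b10⊕b11⊕b12⊕b13⊕b14⊕b15⊕b24⊕b25⊕b26⊕b27⊕b28⊕b29⊕b30⊕b31 = 1⊕1⊕1⊕1⊕1⊕1⊕1⊕0⊕1⊕0⊕1⊕1⊕0⊕0⊕1⊕0 = 1
s16: b16⊕b17⊕b18⊕b19⊕b20⊕b21⊕b22⊕b23⊕b24⊕b25⊕b26⊕b27⊕b28⊕b29⊕b30⊕b31 = 0⊕0⊕0⊕0⊕1⊕0⊕1⊕1⊕1⊕0⊕1⊕1⊕0⊕0⊕1⊕0 = 1
Syndrome (s16...s1) = 11110 → position 30.
Flip bit 30: corrected codeword = 0000110111111100000101110110000
Data bits at positions 3,5,6,7,9,10,11,12,13,14,15,17,18,19,20,21,22,23,24,25,26,27,28,29,30,31: 01101111110000101110110000

01101111110000101110110000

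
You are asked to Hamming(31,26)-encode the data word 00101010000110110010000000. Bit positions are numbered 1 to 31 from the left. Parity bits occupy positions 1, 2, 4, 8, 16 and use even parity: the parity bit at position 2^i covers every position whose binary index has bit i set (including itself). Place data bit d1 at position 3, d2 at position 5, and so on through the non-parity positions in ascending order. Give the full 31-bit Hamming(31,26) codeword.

0101010110100001110110010000000

Place data bits at non-power-of-two positions: b3=0, b5=0, b6=1, b7=0, b9=1, b10=0, b11=1, b12=0, b13=0, b14=0, b15=0, b17=1, b18=1, b19=0, b20=1, b21=1, b22=0, b23=0, b24=1, b25=0, b26=0, b27=0, b28=0, b29=0, b30=0, b31=0.
p1 = XOR of data positions {3,5,7,9,11,13,15,17,19,21,23,25,27,29,31} = 0⊕0⊕0⊕1⊕1⊕0⊕0⊕1⊕0⊕1⊕0⊕0⊕0⊕0⊕0 = 0
p2 = XOR of data positions {3,6,7,10,11,14,15,18,19,22,23,26,27,30,31} = 0⊕1⊕0⊕0⊕1⊕0⊕0⊕1⊕0⊕0⊕0⊕0⊕0⊕0⊕0 = 1
p4 = XOR of data positions {5,6,7,12,13,14,15,20,21,22,23,28,29,30,31} = 0⊕1⊕0⊕0⊕0⊕0⊕0⊕1⊕1⊕0⊕0⊕0⊕0⊕0⊕0 = 1
p8 = XOR of data positions {9,10,11,12,13,14,15,24,25,26,27,28,29,30,31} = 1⊕0⊕1⊕0⊕0⊕0⊕0⊕1⊕0⊕0⊕0⊕0⊕0⊕0⊕0 = 1
p16 = XOR of data positions {17,18,19,20,21,22,23,24,25,26,27,28,29,30,31} = 1⊕1⊕0⊕1⊕1⊕0⊕0⊕1⊕0⊕0⊕0⊕0⊕0⊕0⊕0 = 1
Codeword b1..b31 = 0101010110100001110110010000000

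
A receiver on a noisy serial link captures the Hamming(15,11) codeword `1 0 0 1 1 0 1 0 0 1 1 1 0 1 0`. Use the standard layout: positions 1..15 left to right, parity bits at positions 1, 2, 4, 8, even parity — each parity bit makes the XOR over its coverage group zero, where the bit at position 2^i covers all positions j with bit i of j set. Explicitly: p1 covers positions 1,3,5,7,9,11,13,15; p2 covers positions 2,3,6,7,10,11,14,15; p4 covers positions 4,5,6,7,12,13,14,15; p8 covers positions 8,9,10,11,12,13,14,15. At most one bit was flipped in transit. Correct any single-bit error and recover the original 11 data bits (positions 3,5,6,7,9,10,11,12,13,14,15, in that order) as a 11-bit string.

01010111010

s1: b1⊕b3⊕b5⊕b7⊕b9⊕b11⊕b13⊕b15 = 1⊕0⊕1⊕1⊕0⊕1⊕0⊕0 = 0
s2: b2⊕b3⊕b6⊕b7⊕b10⊕b11⊕b14⊕b15 = 0⊕0⊕0⊕1⊕1⊕1⊕1⊕0 = 0
s4: b4⊕b5⊕b6⊕b7⊕b12⊕b13⊕b14⊕b15 = 1⊕1⊕0⊕1⊕1⊕0⊕1⊕0 = 1
s8: b8⊕b9⊕b10⊕b11⊕b12⊕b13⊕b14⊕b15 = 0⊕0⊕1⊕1⊕1⊕0⊕1⊕0 = 0
Syndrome (s8...s1) = 0100 → position 4.
Flip bit 4: corrected codeword = 100010100111010
Data bits at positions 3,5,6,7,9,10,11,12,13,14,15: 01010111010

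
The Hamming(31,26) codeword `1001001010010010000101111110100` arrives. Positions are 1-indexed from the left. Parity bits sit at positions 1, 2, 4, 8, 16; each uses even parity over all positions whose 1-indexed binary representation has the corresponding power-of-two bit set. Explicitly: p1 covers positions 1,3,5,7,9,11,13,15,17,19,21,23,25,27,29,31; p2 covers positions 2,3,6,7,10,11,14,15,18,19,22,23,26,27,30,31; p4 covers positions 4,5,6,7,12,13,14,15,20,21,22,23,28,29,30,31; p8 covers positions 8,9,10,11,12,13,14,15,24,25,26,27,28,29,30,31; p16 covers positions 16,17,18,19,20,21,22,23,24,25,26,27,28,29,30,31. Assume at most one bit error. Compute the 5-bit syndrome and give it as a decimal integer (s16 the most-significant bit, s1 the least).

0

s1: b1⊕b3⊕b5⊕b7⊕b9⊕b11⊕b13⊕b15⊕b17⊕b19⊕b21⊕b23⊕b25⊕b27⊕b29⊕b31 = 1⊕0⊕0⊕1⊕1⊕0⊕0⊕1⊕0⊕0⊕0⊕1⊕1⊕1⊕1⊕0 = 0
s2: b2⊕b3⊕b6⊕b7⊕b10⊕b11⊕b14⊕b15⊕b18⊕b19⊕b22⊕b23⊕b26⊕b27⊕b30⊕b31 = 0⊕0⊕0⊕1⊕0⊕0⊕0⊕1⊕0⊕0⊕1⊕1⊕1⊕1⊕0⊕0 = 0
s4: b4⊕b5⊕b6⊕b7⊕b12⊕b13⊕b14⊕b15⊕b20⊕b21⊕b22⊕b23⊕b28⊕b29⊕b30⊕b31 = 1⊕0⊕0⊕1⊕1⊕0⊕0⊕1⊕1⊕0⊕1⊕1⊕0⊕1⊕0⊕0 = 0
s8: b8⊕b9⊕b10⊕b11⊕b12⊕b13⊕b14⊕b15⊕b24⊕b25⊕b26⊕b27⊕b28⊕b29⊕b30⊕b31 = 0⊕1⊕0⊕0⊕1⊕0⊕0⊕1⊕1⊕1⊕1⊕1⊕0⊕1⊕0⊕0 = 0
s16: b16⊕b17⊕b18⊕b19⊕b20⊕b21⊕b22⊕b23⊕b24⊕b25⊕b26⊕b27⊕b28⊕b29⊕b30⊕b31 = 0⊕0⊕0⊕0⊕1⊕0⊕1⊕1⊕1⊕1⊕1⊕1⊕0⊕1⊕0⊕0 = 0
Syndrome (s16...s1) = 00000 → position 0 (no error).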